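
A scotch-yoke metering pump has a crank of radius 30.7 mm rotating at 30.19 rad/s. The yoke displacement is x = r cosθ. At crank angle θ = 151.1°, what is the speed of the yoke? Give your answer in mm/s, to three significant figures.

448

ω = 30.19 rad/s
x = r cosθ ⇒ ẋ = −rω sinθ.
|v| = rω|sinθ| = 0.0307·30.19·|sin 151.1°| = 0.44792 m/s = 447.92 mm/s.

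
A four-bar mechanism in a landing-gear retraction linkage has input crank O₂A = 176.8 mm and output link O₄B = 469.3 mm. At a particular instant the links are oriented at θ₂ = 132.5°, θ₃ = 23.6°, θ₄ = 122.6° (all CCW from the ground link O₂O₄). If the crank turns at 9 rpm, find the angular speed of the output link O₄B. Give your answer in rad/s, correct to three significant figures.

ω₂ = 0.9425 rad/s (from 9 rpm).
Differentiating the loop-closure r₂e^{iθ₂}+r₃e^{iθ₃}=r₁+r₄e^{iθ₄} gives r₂ω₂e^{iθ₂}+r₃ω₃e^{iθ₃}=r₄ω₄e^{iθ₄}.
Eliminating the other unknown: ω₄ = r₂ω₂ sin(θ₂−θ₃) / [r₄ sin(θ₄−θ₃)].
Numerator sine = +0.94609; denominator sine = +0.98769.
Result = 0.1768·0.9425·(+0.94609) / (0.4693·(+0.98769)) = +0.34011 rad/s; magnitude 0.34011 rad/s.

0.340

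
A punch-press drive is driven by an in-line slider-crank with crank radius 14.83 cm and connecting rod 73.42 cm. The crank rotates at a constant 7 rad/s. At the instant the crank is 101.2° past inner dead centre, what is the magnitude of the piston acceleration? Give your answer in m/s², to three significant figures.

ω = 7 rad/s
x(θ) = r cosθ + √(L² − r² sin²θ); with ω constant, a = ω²·d²x/dθ².
d²x/dθ² = −r cosθ − r²(cos2θ)/√u − r⁴ sin²2θ/(4u^{3/2}),  u = L² − r² sin²θ = 0.517886 m².
Substituting r = 0.1483 m, L = 0.7342 m, θ = 101.2°: d²x/dθ² = +0.057013 m.
a = ω²·d²x/dθ² = (7)²·(+0.057013) = +2.7936 m/s²;  |a| = 2.7936 m/s².

2.79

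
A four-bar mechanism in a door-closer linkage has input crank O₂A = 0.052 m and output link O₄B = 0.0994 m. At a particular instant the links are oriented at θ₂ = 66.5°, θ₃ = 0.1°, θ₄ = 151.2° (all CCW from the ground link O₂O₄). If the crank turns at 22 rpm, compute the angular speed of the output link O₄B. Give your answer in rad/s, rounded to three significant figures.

2.29

ω₂ = 2.304 rad/s (from 22 rpm).
Differentiating the loop-closure r₂e^{iθ₂}+r₃e^{iθ₃}=r₁+r₄e^{iθ₄} gives r₂ω₂e^{iθ₂}+r₃ω₃e^{iθ₃}=r₄ω₄e^{iθ₄}.
Eliminating the other unknown: ω₄ = r₂ω₂ sin(θ₂−θ₃) / [r₄ sin(θ₄−θ₃)].
Numerator sine = +0.91636; denominator sine = +0.48328.
Result = 0.052·2.304·(+0.91636) / (0.0994·(+0.48328)) = +2.2853 rad/s; magnitude 2.2853 rad/s.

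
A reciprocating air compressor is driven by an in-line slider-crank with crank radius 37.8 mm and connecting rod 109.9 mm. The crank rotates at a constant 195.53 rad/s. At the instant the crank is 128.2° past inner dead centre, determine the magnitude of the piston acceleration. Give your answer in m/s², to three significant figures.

1000

ω = 195.5 rad/s
x(θ) = r cosθ + √(L² − r² sin²θ); with ω constant, a = ω²·d²x/dθ².
d²x/dθ² = −r cosθ − r²(cos2θ)/√u − r⁴ sin²2θ/(4u^{3/2}),  u = L² − r² sin²θ = 0.0111956 m².
Substituting r = 0.0378 m, L = 0.1099 m, θ = 128.2°: d²x/dθ² = +0.026144 m.
a = ω²·d²x/dθ² = (195.5)²·(+0.026144) = +999.54 m/s²;  |a| = 999.54 m/s².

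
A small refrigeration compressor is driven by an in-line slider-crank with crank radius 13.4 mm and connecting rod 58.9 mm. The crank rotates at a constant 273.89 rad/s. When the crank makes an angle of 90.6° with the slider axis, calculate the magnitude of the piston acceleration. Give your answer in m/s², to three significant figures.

ω = 273.9 rad/s
x(θ) = r cosθ + √(L² − r² sin²θ); with ω constant, a = ω²·d²x/dθ².
d²x/dθ² = −r cosθ − r²(cos2θ)/√u − r⁴ sin²2θ/(4u^{3/2}),  u = L² − r² sin²θ = 0.00328967 m².
Substituting r = 0.0134 m, L = 0.0589 m, θ = 90.6°: d²x/dθ² = +0.0032703 m.
a = ω²·d²x/dθ² = (273.9)²·(+0.0032703) = +245.32 m/s²;  |a| = 245.32 m/s².

245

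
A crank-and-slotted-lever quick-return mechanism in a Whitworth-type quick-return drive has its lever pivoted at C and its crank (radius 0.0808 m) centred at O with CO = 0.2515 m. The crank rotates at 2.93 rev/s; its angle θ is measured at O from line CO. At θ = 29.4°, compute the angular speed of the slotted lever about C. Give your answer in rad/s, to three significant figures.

4.24

ω = 18.41 rad/s (from 2.93 rev/s).
Crank pin A relative to C: A = (d + r cosθ, r sinθ); lever angle φ = atan2(r sinθ, d + r cosθ).
Differentiating tanφ: φ̇ = rω(d cosθ + r)/(d² + r² + 2dr cosθ).
d² + r² + 2dr cosθ = |CA|² = 0.105189 m²;  d cosθ + r = +0.29991 m.
|ω_lever| = |0.0808·18.41·+0.29991| / 0.105189 = 4.2411 rad/s.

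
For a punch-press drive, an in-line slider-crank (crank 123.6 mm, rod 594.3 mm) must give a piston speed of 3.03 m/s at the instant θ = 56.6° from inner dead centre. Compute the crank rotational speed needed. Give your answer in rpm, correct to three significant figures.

For an in-line slider-crank, |v_piston| = rω|sinθ|·[1 + r cosθ/√(L² − r² sin²θ)].
With r = 0.1236 m, L = 0.5943 m, θ = 56.6°: the bracketed kinematic factor |dx/dθ| = 0.11518 m.
ω = v/|dx/dθ| = 3.03/0.11518 = 26.306 rad/s.
N = 60ω/(2π) = 251.2 rpm.

251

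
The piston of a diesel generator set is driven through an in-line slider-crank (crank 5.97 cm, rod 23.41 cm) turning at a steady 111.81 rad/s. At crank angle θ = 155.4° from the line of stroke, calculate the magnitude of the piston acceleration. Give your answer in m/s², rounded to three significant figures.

ω = 111.8 rad/s
x(θ) = r cosθ + √(L² − r² sin²θ); with ω constant, a = ω²·d²x/dθ².
d²x/dθ² = −r cosθ − r²(cos2θ)/√u − r⁴ sin²2θ/(4u^{3/2}),  u = L² − r² sin²θ = 0.0541852 m².
Substituting r = 0.0597 m, L = 0.2341 m, θ = 155.4°: d²x/dθ² = +0.044132 m.
a = ω²·d²x/dθ² = (111.8)²·(+0.044132) = +551.72 m/s²;  |a| = 551.72 m/s².

552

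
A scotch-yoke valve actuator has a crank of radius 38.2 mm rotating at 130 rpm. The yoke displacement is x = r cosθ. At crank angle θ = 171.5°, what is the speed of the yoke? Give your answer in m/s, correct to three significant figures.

ω = 13.61 rad/s (from 130 rpm).
x = r cosθ ⇒ ẋ = −rω sinθ.
|v| = rω|sinθ| = 0.0382·13.61·|sin 171.5°| = 0.076867 m/s.

0.0769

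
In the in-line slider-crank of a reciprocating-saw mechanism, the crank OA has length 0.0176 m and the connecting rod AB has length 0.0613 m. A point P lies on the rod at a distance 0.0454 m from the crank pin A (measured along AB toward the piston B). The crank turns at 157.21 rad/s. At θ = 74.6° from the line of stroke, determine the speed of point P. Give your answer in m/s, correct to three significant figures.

2.83

ω = 157.2 rad/s.  Crank-pin speed |V_A| = rω = 2.7669 m/s, perpendicular to OA.
Rod angle: sinφ = −(r/L) sinθ ⇒ φ = -16.070°; ω_rod = −rω cosθ/√(L²−r²sin²θ) = -12.474 rad/s.
V_P = V_A + ω_rod × AP, with AP = 0.0454 m along the rod.
Components: V_Px = −rω sinθ − a·ω_rod·sinφ = -2.8243 m/s;  V_Py = rω cosθ + a·ω_rod·cosφ = +0.19058 m/s.
|V_P| = √(V_Px² + V_Py²) = 2.8307 m/s.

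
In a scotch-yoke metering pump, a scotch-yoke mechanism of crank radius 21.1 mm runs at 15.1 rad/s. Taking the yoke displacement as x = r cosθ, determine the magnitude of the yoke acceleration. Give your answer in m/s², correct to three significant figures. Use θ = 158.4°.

ω = 15.1 rad/s
x = r cosθ ⇒ ẍ = −rω² cosθ (ω constant).
|a| = rω²|cosθ| = 0.0211·(15.1)²·|cos 158.4°| = 4.4732 m/s².

4.47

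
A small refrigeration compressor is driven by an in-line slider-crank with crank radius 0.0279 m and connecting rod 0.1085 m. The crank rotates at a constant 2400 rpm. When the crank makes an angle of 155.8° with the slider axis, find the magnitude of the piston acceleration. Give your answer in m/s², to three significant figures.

1300

ω = 2π·2400/60 = 251.3 rad/s
x(θ) = r cosθ + √(L² − r² sin²θ); with ω constant, a = ω²·d²x/dθ².
d²x/dθ² = −r cosθ − r²(cos2θ)/√u − r⁴ sin²2θ/(4u^{3/2}),  u = L² − r² sin²θ = 0.0116414 m².
Substituting r = 0.0279 m, L = 0.1085 m, θ = 155.8°: d²x/dθ² = +0.020591 m.
a = ω²·d²x/dθ² = (251.3)²·(+0.020591) = +1300.6 m/s²;  |a| = 1300.6 m/s².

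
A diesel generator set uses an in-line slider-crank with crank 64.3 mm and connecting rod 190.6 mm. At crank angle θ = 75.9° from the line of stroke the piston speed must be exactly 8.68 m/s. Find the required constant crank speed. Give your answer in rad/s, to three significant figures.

128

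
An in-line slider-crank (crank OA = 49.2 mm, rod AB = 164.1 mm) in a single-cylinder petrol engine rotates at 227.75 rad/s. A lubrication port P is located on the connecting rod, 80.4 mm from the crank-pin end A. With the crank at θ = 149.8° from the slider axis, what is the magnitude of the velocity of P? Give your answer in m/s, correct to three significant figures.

6.97

ω = 227.8 rad/s.  Crank-pin speed |V_A| = rω = 11.205 m/s, perpendicular to OA.
Rod angle: sinφ = −(r/L) sinθ ⇒ φ = -8.674°; ω_rod = −rω cosθ/√(L²−r²sin²θ) = +59.698 rad/s.
V_P = V_A + ω_rod × AP, with AP = 0.0804 m along the rod.
Components: V_Px = −rω sinθ − a·ω_rod·sinφ = -4.9126 m/s;  V_Py = rω cosθ + a·ω_rod·cosφ = -4.9396 m/s.
|V_P| = √(V_Px² + V_Py²) = 6.9666 m/s.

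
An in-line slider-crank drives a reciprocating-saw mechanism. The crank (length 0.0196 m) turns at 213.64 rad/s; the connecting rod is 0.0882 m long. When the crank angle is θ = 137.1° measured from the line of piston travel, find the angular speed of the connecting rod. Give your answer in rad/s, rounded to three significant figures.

35.2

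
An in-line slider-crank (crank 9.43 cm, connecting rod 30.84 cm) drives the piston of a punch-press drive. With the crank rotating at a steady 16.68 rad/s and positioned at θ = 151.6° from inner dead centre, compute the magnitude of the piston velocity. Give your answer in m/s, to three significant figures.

ω = 16.68 rad/s
For an in-line slider-crank, x = r cosθ + √(L² − r² sin²θ), so v = −rω sinθ·[1 + r cosθ/√(L² − r² sin²θ)].
With r = 0.0943 m, L = 0.3084 m, θ = 151.6°: √(L² − r² sin²θ) = 0.30512 m.
v = −0.0943·16.68·0.47562·[1 + 0.0943·-0.87965/0.30512] = -0.54474 m/s.
|v| = 0.54474 m/s.

0.545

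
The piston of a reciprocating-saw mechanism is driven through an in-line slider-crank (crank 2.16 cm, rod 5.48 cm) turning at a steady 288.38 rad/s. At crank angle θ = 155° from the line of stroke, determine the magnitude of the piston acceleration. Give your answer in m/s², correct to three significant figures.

1150

ω = 288.4 rad/s
x(θ) = r cosθ + √(L² − r² sin²θ); with ω constant, a = ω²·d²x/dθ².
d²x/dθ² = −r cosθ − r²(cos2θ)/√u − r⁴ sin²2θ/(4u^{3/2}),  u = L² − r² sin²θ = 0.00291971 m².
Substituting r = 0.0216 m, L = 0.0548 m, θ = 155°: d²x/dθ² = +0.013824 m.
a = ω²·d²x/dθ² = (288.4)²·(+0.013824) = +1149.6 m/s²;  |a| = 1149.6 m/s².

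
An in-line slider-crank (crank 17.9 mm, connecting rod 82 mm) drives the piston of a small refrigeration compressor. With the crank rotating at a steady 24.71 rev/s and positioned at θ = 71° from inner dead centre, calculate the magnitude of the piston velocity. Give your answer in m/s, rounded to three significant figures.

2.82

ω = 2π·24.7 = 155.3 rad/s
For an in-line slider-crank, x = r cosθ + √(L² − r² sin²θ), so v = −rω sinθ·[1 + r cosθ/√(L² − r² sin²θ)].
With r = 0.0179 m, L = 0.082 m, θ = 71°: √(L² − r² sin²θ) = 0.080234 m.
v = −0.0179·155.3·0.94552·[1 + 0.0179·0.32557/0.080234] = -2.8186 m/s.
|v| = 2.8186 m/s.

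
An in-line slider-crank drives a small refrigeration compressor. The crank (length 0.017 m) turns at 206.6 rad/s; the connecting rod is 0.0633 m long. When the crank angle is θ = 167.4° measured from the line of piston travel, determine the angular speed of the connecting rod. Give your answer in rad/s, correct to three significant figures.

54.2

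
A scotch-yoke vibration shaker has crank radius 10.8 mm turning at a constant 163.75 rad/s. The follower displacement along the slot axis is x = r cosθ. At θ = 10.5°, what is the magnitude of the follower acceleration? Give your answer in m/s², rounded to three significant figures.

285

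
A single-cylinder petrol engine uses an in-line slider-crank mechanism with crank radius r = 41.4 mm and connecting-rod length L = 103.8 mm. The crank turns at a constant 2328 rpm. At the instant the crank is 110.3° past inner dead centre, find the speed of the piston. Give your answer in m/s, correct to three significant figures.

8.05

ω = 2π·2328/60 = 243.8 rad/s
For an in-line slider-crank, x = r cosθ + √(L² − r² sin²θ), so v = −rω sinθ·[1 + r cosθ/√(L² − r² sin²θ)].
With r = 0.0414 m, L = 0.1038 m, θ = 110.3°: √(L² − r² sin²θ) = 0.096264 m.
v = −0.0414·243.8·0.93789·[1 + 0.0414·-0.34694/0.096264] = -8.0536 m/s.
|v| = 8.0536 m/s.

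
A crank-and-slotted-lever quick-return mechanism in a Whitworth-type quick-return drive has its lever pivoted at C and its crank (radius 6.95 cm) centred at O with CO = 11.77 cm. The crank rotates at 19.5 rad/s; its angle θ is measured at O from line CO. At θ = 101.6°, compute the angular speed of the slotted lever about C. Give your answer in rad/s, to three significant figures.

4.04

ω = 19.5 rad/s
Crank pin A relative to C: A = (d + r cosθ, r sinθ); lever angle φ = atan2(r sinθ, d + r cosθ).
Differentiating tanφ: φ̇ = rω(d cosθ + r)/(d² + r² + 2dr cosθ).
d² + r² + 2dr cosθ = |CA|² = 0.0153938 m²;  d cosθ + r = +0.045833 m.
|ω_lever| = |0.0695·19.5·+0.045833| / 0.0153938 = 4.0351 rad/s.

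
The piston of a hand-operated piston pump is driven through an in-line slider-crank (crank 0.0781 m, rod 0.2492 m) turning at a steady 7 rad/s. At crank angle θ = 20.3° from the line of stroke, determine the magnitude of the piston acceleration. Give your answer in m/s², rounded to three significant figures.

4.52

ω = 7 rad/s
x(θ) = r cosθ + √(L² − r² sin²θ); with ω constant, a = ω²·d²x/dθ².
d²x/dθ² = −r cosθ − r²(cos2θ)/√u − r⁴ sin²2θ/(4u^{3/2}),  u = L² − r² sin²θ = 0.0613665 m².
Substituting r = 0.0781 m, L = 0.2492 m, θ = 20.3°: d²x/dθ² = -0.092204 m.
a = ω²·d²x/dθ² = (7)²·(-0.092204) = -4.518 m/s²;  |a| = 4.518 m/s².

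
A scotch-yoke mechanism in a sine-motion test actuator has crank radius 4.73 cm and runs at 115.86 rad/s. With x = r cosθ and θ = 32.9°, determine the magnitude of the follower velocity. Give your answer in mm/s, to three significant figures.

2980

ω = 115.9 rad/s
x = r cosθ ⇒ ẋ = −rω sinθ.
|v| = rω|sinθ| = 0.0473·115.9·|sin 32.9°| = 2.9767 m/s = 2976.7 mm/s.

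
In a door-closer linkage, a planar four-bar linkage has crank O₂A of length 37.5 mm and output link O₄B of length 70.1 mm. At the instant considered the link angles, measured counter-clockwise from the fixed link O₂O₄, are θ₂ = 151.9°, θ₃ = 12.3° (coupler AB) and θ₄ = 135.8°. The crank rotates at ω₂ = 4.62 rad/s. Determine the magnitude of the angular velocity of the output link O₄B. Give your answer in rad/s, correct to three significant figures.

1.92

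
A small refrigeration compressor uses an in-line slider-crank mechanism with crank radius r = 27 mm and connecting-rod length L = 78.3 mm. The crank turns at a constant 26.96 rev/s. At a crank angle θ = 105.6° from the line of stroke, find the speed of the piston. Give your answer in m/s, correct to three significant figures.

ω = 2π·27 = 169.4 rad/s
For an in-line slider-crank, x = r cosθ + √(L² − r² sin²θ), so v = −rω sinθ·[1 + r cosθ/√(L² − r² sin²θ)].
With r = 0.027 m, L = 0.0783 m, θ = 105.6°: √(L² − r² sin²θ) = 0.073855 m.
v = −0.027·169.4·0.96316·[1 + 0.027·-0.26892/0.073855] = -3.9721 m/s.
|v| = 3.9721 m/s.

3.97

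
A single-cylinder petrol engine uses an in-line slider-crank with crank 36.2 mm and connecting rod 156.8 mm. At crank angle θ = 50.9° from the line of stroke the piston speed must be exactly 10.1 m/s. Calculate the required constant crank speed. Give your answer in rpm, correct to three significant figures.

2990

For an in-line slider-crank, |v_piston| = rω|sinθ|·[1 + r cosθ/√(L² − r² sin²θ)].
With r = 0.0362 m, L = 0.1568 m, θ = 50.9°: the bracketed kinematic factor |dx/dθ| = 0.032251 m.
ω = v/|dx/dθ| = 10.1/0.032251 = 313.17 rad/s.
N = 60ω/(2π) = 2990.6 rpm.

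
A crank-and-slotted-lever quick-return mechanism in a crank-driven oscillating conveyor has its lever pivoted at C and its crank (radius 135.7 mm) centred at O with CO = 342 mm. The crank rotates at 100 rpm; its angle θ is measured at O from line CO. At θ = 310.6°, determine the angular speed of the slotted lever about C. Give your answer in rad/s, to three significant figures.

2.60

ω = 10.47 rad/s (from 100 rpm).
Crank pin A relative to C: A = (d + r cosθ, r sinθ); lever angle φ = atan2(r sinθ, d + r cosθ).
Differentiating tanφ: φ̇ = rω(d cosθ + r)/(d² + r² + 2dr cosθ).
d² + r² + 2dr cosθ = |CA|² = 0.195783 m²;  d cosθ + r = +0.35826 m.
|ω_lever| = |0.1357·10.47·+0.35826| / 0.195783 = 2.6004 rad/s.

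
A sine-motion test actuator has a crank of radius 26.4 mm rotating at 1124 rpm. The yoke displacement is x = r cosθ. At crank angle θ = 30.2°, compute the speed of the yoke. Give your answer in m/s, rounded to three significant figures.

1.56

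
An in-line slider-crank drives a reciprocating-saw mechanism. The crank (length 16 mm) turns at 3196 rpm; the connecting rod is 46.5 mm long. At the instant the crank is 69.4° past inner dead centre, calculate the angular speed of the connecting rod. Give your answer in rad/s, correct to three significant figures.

42.8

ω = 334.7 rad/s (converted from 3196 rpm).
The rod makes angle φ with the slider axis where L sinφ = r sinθ; differentiating, L cosφ·φ̇ = r ω cosθ.
L cosφ = √(L² − r² sin²θ) = 0.044022 m.
|ω_rod| = r ω |cosθ| / √(L² − r² sin²θ) = 0.016·334.7·0.35184/0.044022 = 42.799 rad/s.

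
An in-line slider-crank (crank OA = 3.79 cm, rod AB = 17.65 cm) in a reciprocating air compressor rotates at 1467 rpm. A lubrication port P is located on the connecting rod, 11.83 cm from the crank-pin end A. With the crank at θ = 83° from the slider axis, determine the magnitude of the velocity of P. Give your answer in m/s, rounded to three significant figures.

5.89

ω = 153.6 rad/s.  Crank-pin speed |V_A| = rω = 5.8223 m/s, perpendicular to OA.
Rod angle: sinφ = −(r/L) sinθ ⇒ φ = -12.306°; ω_rod = −rω cosθ/√(L²−r²sin²θ) = -4.1147 rad/s.
V_P = V_A + ω_rod × AP, with AP = 0.1183 m along the rod.
Components: V_Px = −rω sinθ − a·ω_rod·sinφ = -5.8827 m/s;  V_Py = rω cosθ + a·ω_rod·cosφ = +0.23398 m/s.
|V_P| = √(V_Px² + V_Py²) = 5.8873 m/s.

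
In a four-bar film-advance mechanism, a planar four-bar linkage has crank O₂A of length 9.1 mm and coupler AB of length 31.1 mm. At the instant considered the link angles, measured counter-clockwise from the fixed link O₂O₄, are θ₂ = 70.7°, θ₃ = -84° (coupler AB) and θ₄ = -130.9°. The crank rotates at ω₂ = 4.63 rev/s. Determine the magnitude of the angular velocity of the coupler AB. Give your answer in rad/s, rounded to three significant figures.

ω₂ = 29.09 rad/s (from 4.63 rev/s).
Differentiating the loop-closure r₂e^{iθ₂}+r₃e^{iθ₃}=r₁+r₄e^{iθ₄} gives r₂ω₂e^{iθ₂}+r₃ω₃e^{iθ₃}=r₄ω₄e^{iθ₄}.
Eliminating the other unknown: ω₃ = r₂ω₂ sin(θ₄−θ₂) / [r₃ sin(θ₃−θ₄)].
Numerator sine = +0.36812; denominator sine = +0.73016.
Result = 0.0091·29.09·(+0.36812) / (0.0311·(+0.73016)) = +4.2916 rad/s; magnitude 4.2916 rad/s.

4.29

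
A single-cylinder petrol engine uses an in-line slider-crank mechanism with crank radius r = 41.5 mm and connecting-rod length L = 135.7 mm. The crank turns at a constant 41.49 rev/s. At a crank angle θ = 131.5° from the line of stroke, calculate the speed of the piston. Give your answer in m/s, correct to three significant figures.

6.42

ω = 2π·41.5 = 260.7 rad/s
For an in-line slider-crank, x = r cosθ + √(L² − r² sin²θ), so v = −rω sinθ·[1 + r cosθ/√(L² − r² sin²θ)].
With r = 0.0415 m, L = 0.1357 m, θ = 131.5°: √(L² − r² sin²θ) = 0.13209 m.
v = −0.0415·260.7·0.74896·[1 + 0.0415·-0.66262/0.13209] = -6.4159 m/s.
|v| = 6.4159 m/s.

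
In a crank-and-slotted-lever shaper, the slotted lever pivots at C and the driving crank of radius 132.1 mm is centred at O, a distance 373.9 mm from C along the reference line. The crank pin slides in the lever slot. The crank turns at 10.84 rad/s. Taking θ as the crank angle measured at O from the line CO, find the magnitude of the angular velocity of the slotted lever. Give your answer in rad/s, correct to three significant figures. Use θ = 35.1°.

ω = 10.84 rad/s
Crank pin A relative to C: A = (d + r cosθ, r sinθ); lever angle φ = atan2(r sinθ, d + r cosθ).
Differentiating tanφ: φ̇ = rω(d cosθ + r)/(d² + r² + 2dr cosθ).
d² + r² + 2dr cosθ = |CA|² = 0.238072 m²;  d cosθ + r = +0.43801 m.
|ω_lever| = |0.1321·10.84·+0.43801| / 0.238072 = 2.6345 rad/s.

2.63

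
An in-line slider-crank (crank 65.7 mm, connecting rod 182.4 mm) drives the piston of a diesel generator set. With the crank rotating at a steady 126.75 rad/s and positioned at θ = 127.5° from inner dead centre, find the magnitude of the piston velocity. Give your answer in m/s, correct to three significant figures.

5.09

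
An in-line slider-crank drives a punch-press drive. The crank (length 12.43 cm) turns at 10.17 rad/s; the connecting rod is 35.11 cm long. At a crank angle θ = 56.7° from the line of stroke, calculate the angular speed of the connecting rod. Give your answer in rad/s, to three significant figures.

2.07

ω = 10.17 rad/s
The rod makes angle φ with the slider axis where L sinφ = r sinθ; differentiating, L cosφ·φ̇ = r ω cosθ.
L cosφ = √(L² − r² sin²θ) = 0.33538 m.
|ω_rod| = r ω |cosθ| / √(L² − r² sin²θ) = 0.1243·10.17·0.54902/0.33538 = 2.0694 rad/s.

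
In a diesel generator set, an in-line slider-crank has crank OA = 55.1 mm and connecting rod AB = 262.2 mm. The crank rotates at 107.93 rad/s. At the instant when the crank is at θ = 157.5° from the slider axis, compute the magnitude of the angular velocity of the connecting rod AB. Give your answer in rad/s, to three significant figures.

21.0

ω = 107.9 rad/s
The rod makes angle φ with the slider axis where L sinφ = r sinθ; differentiating, L cosφ·φ̇ = r ω cosθ.
L cosφ = √(L² − r² sin²θ) = 0.26135 m.
|ω_rod| = r ω |cosθ| / √(L² − r² sin²θ) = 0.0551·107.9·0.92388/0.26135 = 21.023 rad/s.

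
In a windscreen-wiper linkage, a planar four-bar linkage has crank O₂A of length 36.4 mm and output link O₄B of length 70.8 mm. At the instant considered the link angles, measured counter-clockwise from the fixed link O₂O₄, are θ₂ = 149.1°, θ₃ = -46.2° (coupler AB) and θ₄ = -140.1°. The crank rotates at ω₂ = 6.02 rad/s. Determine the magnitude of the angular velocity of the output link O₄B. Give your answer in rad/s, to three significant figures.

ω₂ = 6.02 rad/s
Differentiating the loop-closure r₂e^{iθ₂}+r₃e^{iθ₃}=r₁+r₄e^{iθ₄} gives r₂ω₂e^{iθ₂}+r₃ω₃e^{iθ₃}=r₄ω₄e^{iθ₄}.
Eliminating the other unknown: ω₄ = r₂ω₂ sin(θ₂−θ₃) / [r₄ sin(θ₄−θ₃)].
Numerator sine = -0.26387; denominator sine = -0.99768.
Result = 0.0364·6.02·(-0.26387) / (0.0708·(-0.99768)) = +0.81859 rad/s; magnitude 0.81859 rad/s.

0.819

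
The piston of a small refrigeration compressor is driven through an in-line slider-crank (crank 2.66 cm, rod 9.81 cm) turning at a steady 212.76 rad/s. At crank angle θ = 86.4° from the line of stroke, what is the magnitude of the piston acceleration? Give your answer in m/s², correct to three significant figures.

261

ω = 212.8 rad/s
x(θ) = r cosθ + √(L² − r² sin²θ); with ω constant, a = ω²·d²x/dθ².
d²x/dθ² = −r cosθ − r²(cos2θ)/√u − r⁴ sin²2θ/(4u^{3/2}),  u = L² − r² sin²θ = 0.00891884 m².
Substituting r = 0.0266 m, L = 0.0981 m, θ = 86.4°: d²x/dθ² = +0.0057606 m.
a = ω²·d²x/dθ² = (212.8)²·(+0.0057606) = +260.76 m/s²;  |a| = 260.76 m/s².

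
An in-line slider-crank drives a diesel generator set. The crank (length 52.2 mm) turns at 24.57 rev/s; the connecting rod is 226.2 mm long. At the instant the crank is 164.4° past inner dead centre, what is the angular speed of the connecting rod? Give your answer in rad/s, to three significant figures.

34.4

ω = 154.4 rad/s (converted from 24.57 rev/s).
The rod makes angle φ with the slider axis where L sinφ = r sinθ; differentiating, L cosφ·φ̇ = r ω cosθ.
L cosφ = √(L² − r² sin²θ) = 0.22576 m.
|ω_rod| = r ω |cosθ| / √(L² − r² sin²θ) = 0.0522·154.4·0.96316/0.22576 = 34.38 rad/s.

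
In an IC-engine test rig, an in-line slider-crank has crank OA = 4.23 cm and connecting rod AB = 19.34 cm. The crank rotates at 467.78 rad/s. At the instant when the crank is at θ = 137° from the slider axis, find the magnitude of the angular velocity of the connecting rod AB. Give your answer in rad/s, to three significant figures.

ω = 467.8 rad/s
The rod makes angle φ with the slider axis where L sinφ = r sinθ; differentiating, L cosφ·φ̇ = r ω cosθ.
L cosφ = √(L² − r² sin²θ) = 0.19124 m.
|ω_rod| = r ω |cosθ| / √(L² − r² sin²θ) = 0.0423·467.8·0.73135/0.19124 = 75.673 rad/s.

75.7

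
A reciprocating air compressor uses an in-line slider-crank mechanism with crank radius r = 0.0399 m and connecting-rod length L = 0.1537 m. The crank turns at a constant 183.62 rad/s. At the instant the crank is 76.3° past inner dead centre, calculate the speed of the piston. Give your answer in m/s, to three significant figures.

ω = 183.6 rad/s
For an in-line slider-crank, x = r cosθ + √(L² − r² sin²θ), so v = −rω sinθ·[1 + r cosθ/√(L² − r² sin²θ)].
With r = 0.0399 m, L = 0.1537 m, θ = 76.3°: √(L² − r² sin²θ) = 0.14873 m.
v = −0.0399·183.6·0.97155·[1 + 0.0399·0.23684/0.14873] = -7.5702 m/s.
|v| = 7.5702 m/s.

7.57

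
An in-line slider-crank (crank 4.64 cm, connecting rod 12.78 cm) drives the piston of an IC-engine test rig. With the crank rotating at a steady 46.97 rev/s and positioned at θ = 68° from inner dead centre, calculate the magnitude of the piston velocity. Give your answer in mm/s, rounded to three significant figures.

ω = 2π·47 = 295.1 rad/s
For an in-line slider-crank, x = r cosθ + √(L² − r² sin²θ), so v = −rω sinθ·[1 + r cosθ/√(L² − r² sin²θ)].
With r = 0.0464 m, L = 0.1278 m, θ = 68°: √(L² − r² sin²θ) = 0.12034 m.
v = −0.0464·295.1·0.92718·[1 + 0.0464·0.37461/0.12034] = -14.53 m/s.
|v| = 14.53 m/s = 14530 mm/s.

14500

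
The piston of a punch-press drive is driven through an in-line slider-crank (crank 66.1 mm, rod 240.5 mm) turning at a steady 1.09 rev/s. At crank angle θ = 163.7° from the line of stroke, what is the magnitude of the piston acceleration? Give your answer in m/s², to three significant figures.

ω = 2π·1.09 = 6.849 rad/s
x(θ) = r cosθ + √(L² − r² sin²θ); with ω constant, a = ω²·d²x/dθ².
d²x/dθ² = −r cosθ − r²(cos2θ)/√u − r⁴ sin²2θ/(4u^{3/2}),  u = L² − r² sin²θ = 0.0574961 m².
Substituting r = 0.0661 m, L = 0.2405 m, θ = 163.7°: d²x/dθ² = +0.047992 m.
a = ω²·d²x/dθ² = (6.849)²·(+0.047992) = +2.251 m/s²;  |a| = 2.251 m/s².

2.25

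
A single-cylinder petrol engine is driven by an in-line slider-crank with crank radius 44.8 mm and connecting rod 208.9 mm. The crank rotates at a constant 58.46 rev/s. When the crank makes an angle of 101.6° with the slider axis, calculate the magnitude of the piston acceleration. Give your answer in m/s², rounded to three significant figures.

ω = 2π·58.5 = 367.3 rad/s
x(θ) = r cosθ + √(L² − r² sin²θ); with ω constant, a = ω²·d²x/dθ².
d²x/dθ² = −r cosθ − r²(cos2θ)/√u − r⁴ sin²2θ/(4u^{3/2}),  u = L² − r² sin²θ = 0.0417133 m².
Substituting r = 0.0448 m, L = 0.2089 m, θ = 101.6°: d²x/dθ² = +0.018022 m.
a = ω²·d²x/dθ² = (367.3)²·(+0.018022) = +2431.6 m/s²;  |a| = 2431.6 m/s².

2430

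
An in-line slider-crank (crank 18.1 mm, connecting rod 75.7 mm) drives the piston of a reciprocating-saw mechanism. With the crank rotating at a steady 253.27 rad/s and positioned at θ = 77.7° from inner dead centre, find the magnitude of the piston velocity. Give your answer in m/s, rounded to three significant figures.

4.71

ω = 253.3 rad/s
For an in-line slider-crank, x = r cosθ + √(L² − r² sin²θ), so v = −rω sinθ·[1 + r cosθ/√(L² − r² sin²θ)].
With r = 0.0181 m, L = 0.0757 m, θ = 77.7°: √(L² − r² sin²θ) = 0.073605 m.
v = −0.0181·253.3·0.97705·[1 + 0.0181·0.21303/0.073605] = -4.7136 m/s.
|v| = 4.7136 m/s.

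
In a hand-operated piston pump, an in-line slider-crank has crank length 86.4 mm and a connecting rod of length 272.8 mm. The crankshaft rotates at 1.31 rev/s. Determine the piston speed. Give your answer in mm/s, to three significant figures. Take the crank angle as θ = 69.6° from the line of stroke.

ω = 2π·1.31 = 8.231 rad/s
For an in-line slider-crank, x = r cosθ + √(L² − r² sin²θ), so v = −rω sinθ·[1 + r cosθ/√(L² − r² sin²θ)].
With r = 0.0864 m, L = 0.2728 m, θ = 69.6°: √(L² − r² sin²θ) = 0.2605 m.
v = −0.0864·8.231·0.93728·[1 + 0.0864·0.34857/0.2605] = -0.74361 m/s.
|v| = 0.74361 m/s = 743.61 mm/s.

744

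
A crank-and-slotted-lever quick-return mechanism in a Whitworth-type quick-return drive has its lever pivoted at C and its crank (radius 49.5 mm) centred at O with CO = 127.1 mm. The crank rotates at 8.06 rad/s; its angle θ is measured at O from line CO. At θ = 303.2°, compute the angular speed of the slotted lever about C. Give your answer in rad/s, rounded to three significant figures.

ω = 8.06 rad/s
Crank pin A relative to C: A = (d + r cosθ, r sinθ); lever angle φ = atan2(r sinθ, d + r cosθ).
Differentiating tanφ: φ̇ = rω(d cosθ + r)/(d² + r² + 2dr cosθ).
d² + r² + 2dr cosθ = |CA|² = 0.0254946 m²;  d cosθ + r = +0.1191 m.
|ω_lever| = |0.0495·8.06·+0.1191| / 0.0254946 = 1.8637 rad/s.

1.86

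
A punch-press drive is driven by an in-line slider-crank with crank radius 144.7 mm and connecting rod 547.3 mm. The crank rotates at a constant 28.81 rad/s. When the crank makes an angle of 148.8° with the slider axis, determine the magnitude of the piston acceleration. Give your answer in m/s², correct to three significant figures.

87.4

ω = 28.81 rad/s
x(θ) = r cosθ + √(L² − r² sin²θ); with ω constant, a = ω²·d²x/dθ².
d²x/dθ² = −r cosθ − r²(cos2θ)/√u − r⁴ sin²2θ/(4u^{3/2}),  u = L² − r² sin²θ = 0.293919 m².
Substituting r = 0.1447 m, L = 0.5473 m, θ = 148.8°: d²x/dθ² = +0.10534 m.
a = ω²·d²x/dθ² = (28.81)²·(+0.10534) = +87.432 m/s²;  |a| = 87.432 m/s².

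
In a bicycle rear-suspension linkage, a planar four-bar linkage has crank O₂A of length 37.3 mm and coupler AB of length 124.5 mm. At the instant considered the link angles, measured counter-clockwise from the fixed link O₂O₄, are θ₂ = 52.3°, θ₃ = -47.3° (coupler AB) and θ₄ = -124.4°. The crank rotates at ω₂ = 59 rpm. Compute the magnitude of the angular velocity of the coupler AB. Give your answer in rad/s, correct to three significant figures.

ω₂ = 6.178 rad/s (from 59 rpm).
Differentiating the loop-closure r₂e^{iθ₂}+r₃e^{iθ₃}=r₁+r₄e^{iθ₄} gives r₂ω₂e^{iθ₂}+r₃ω₃e^{iθ₃}=r₄ω₄e^{iθ₄}.
Eliminating the other unknown: ω₃ = r₂ω₂ sin(θ₄−θ₂) / [r₃ sin(θ₃−θ₄)].
Numerator sine = -0.05756; denominator sine = +0.97476.
Result = 0.0373·6.178·(-0.05756) / (0.1245·(+0.97476)) = -0.10931 rad/s; magnitude 0.10931 rad/s.

0.109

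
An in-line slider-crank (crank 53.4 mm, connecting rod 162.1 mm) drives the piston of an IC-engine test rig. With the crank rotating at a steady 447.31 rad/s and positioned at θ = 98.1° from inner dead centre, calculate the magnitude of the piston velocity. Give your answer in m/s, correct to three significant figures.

ω = 447.3 rad/s
For an in-line slider-crank, x = r cosθ + √(L² − r² sin²θ), so v = −rω sinθ·[1 + r cosθ/√(L² − r² sin²θ)].
With r = 0.0534 m, L = 0.1621 m, θ = 98.1°: √(L² − r² sin²θ) = 0.15324 m.
v = −0.0534·447.3·0.99002·[1 + 0.0534·-0.14090/0.15324] = -22.487 m/s.
|v| = 22.487 m/s.

22.5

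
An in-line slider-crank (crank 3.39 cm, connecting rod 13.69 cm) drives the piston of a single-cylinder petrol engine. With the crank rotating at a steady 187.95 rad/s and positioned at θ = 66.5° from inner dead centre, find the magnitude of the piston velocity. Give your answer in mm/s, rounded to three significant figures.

6440

ω = 187.9 rad/s
For an in-line slider-crank, x = r cosθ + √(L² − r² sin²θ), so v = −rω sinθ·[1 + r cosθ/√(L² − r² sin²θ)].
With r = 0.0339 m, L = 0.1369 m, θ = 66.5°: √(L² − r² sin²θ) = 0.13332 m.
v = −0.0339·187.9·0.91706·[1 + 0.0339·0.39875/0.13332] = -6.4355 m/s.
|v| = 6.4355 m/s = 6435.5 mm/s.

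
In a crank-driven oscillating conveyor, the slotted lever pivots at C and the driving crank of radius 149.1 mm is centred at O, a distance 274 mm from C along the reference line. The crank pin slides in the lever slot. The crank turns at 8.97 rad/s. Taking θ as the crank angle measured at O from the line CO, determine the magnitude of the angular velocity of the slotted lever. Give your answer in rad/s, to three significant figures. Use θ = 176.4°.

ω = 8.97 rad/s
Crank pin A relative to C: A = (d + r cosθ, r sinθ); lever angle φ = atan2(r sinθ, d + r cosθ).
Differentiating tanφ: φ̇ = rω(d cosθ + r)/(d² + r² + 2dr cosθ).
d² + r² + 2dr cosθ = |CA|² = 0.0157612 m²;  d cosθ + r = -0.12436 m.
|ω_lever| = |0.1491·8.97·-0.12436| / 0.0157612 = 10.553 rad/s.

10.6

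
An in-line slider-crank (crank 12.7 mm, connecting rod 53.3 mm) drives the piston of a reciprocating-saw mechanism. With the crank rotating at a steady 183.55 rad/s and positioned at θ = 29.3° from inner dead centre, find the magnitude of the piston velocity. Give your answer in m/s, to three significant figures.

ω = 183.6 rad/s
For an in-line slider-crank, x = r cosθ + √(L² − r² sin²θ), so v = −rω sinθ·[1 + r cosθ/√(L² − r² sin²θ)].
With r = 0.0127 m, L = 0.0533 m, θ = 29.3°: √(L² − r² sin²θ) = 0.052936 m.
v = −0.0127·183.6·0.48938·[1 + 0.0127·0.87207/0.052936] = -1.3795 m/s.
|v| = 1.3795 m/s.

1.38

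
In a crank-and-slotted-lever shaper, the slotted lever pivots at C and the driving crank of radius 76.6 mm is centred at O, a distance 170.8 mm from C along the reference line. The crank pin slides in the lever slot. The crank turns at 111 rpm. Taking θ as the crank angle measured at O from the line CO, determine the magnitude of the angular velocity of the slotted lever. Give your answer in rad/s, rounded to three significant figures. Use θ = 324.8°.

3.41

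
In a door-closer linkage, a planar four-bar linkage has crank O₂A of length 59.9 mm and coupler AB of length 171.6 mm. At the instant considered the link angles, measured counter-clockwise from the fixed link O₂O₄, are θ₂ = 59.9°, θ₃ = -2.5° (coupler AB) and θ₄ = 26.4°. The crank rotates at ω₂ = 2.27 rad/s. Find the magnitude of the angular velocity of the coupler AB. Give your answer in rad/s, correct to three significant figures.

0.905

ω₂ = 2.27 rad/s
Differentiating the loop-closure r₂e^{iθ₂}+r₃e^{iθ₃}=r₁+r₄e^{iθ₄} gives r₂ω₂e^{iθ₂}+r₃ω₃e^{iθ₃}=r₄ω₄e^{iθ₄}.
Eliminating the other unknown: ω₃ = r₂ω₂ sin(θ₄−θ₂) / [r₃ sin(θ₃−θ₄)].
Numerator sine = -0.55194; denominator sine = -0.48328.
Result = 0.0599·2.27·(-0.55194) / (0.1716·(-0.48328)) = +0.90495 rad/s; magnitude 0.90495 rad/s.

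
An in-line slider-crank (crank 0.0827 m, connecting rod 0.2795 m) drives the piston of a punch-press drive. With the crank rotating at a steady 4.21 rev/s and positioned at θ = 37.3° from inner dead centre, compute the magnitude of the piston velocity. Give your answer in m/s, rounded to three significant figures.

ω = 2π·4.21 = 26.45 rad/s
For an in-line slider-crank, x = r cosθ + √(L² − r² sin²θ), so v = −rω sinθ·[1 + r cosθ/√(L² − r² sin²θ)].
With r = 0.0827 m, L = 0.2795 m, θ = 37.3°: √(L² − r² sin²θ) = 0.27497 m.
v = −0.0827·26.45·0.60599·[1 + 0.0827·0.79547/0.27497] = -1.6428 m/s.
|v| = 1.6428 m/s.

1.64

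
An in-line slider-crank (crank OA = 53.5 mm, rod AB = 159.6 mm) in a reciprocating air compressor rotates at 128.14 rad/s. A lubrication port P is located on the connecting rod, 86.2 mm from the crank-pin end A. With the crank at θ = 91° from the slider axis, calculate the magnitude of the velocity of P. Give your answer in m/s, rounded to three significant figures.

ω = 128.1 rad/s.  Crank-pin speed |V_A| = rω = 6.8555 m/s, perpendicular to OA.
Rod angle: sinφ = −(r/L) sinθ ⇒ φ = -19.582°; ω_rod = −rω cosθ/√(L²−r²sin²θ) = +0.79568 rad/s.
V_P = V_A + ω_rod × AP, with AP = 0.0862 m along the rod.
Components: V_Px = −rω sinθ − a·ω_rod·sinφ = -6.8315 m/s;  V_Py = rω cosθ + a·ω_rod·cosφ = -0.055025 m/s.
|V_P| = √(V_Px² + V_Py²) = 6.8317 m/s.

6.83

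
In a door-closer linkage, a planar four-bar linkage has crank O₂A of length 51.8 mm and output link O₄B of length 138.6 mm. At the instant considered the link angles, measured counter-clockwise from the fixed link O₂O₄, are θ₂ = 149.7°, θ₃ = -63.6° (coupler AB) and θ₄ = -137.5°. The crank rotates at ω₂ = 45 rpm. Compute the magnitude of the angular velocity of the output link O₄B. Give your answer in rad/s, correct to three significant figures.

ω₂ = 4.712 rad/s (from 45 rpm).
Differentiating the loop-closure r₂e^{iθ₂}+r₃e^{iθ₃}=r₁+r₄e^{iθ₄} gives r₂ω₂e^{iθ₂}+r₃ω₃e^{iθ₃}=r₄ω₄e^{iθ₄}.
Eliminating the other unknown: ω₄ = r₂ω₂ sin(θ₂−θ₃) / [r₄ sin(θ₄−θ₃)].
Numerator sine = -0.54902; denominator sine = -0.96078.
Result = 0.0518·4.712·(-0.54902) / (0.1386·(-0.96078)) = +1.0064 rad/s; magnitude 1.0064 rad/s.

1.01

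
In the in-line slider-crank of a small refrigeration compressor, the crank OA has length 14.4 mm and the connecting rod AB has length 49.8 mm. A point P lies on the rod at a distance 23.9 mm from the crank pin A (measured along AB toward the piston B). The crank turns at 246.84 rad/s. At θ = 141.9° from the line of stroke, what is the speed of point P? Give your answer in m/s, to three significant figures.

2.43

ω = 246.8 rad/s.  Crank-pin speed |V_A| = rω = 3.5545 m/s, perpendicular to OA.
Rod angle: sinφ = −(r/L) sinθ ⇒ φ = -10.278°; ω_rod = −rω cosθ/√(L²−r²sin²θ) = +57.084 rad/s.
V_P = V_A + ω_rod × AP, with AP = 0.0239 m along the rod.
Components: V_Px = −rω sinθ − a·ω_rod·sinφ = -1.9498 m/s;  V_Py = rω cosθ + a·ω_rod·cosφ = -1.4547 m/s.
|V_P| = √(V_Px² + V_Py²) = 2.4327 m/s.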